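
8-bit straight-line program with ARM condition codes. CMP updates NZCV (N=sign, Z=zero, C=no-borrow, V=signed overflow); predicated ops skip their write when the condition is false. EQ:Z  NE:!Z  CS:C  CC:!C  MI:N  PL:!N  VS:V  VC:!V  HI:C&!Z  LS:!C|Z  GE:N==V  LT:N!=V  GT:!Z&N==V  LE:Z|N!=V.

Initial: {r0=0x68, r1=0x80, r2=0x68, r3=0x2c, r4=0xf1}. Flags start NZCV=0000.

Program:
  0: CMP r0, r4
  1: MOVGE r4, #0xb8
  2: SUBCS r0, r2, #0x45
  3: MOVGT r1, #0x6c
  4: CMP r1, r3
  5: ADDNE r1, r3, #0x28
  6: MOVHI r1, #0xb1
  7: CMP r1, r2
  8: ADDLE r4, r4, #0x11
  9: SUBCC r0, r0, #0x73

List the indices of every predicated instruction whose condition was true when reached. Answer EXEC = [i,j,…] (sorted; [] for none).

0: ✓ CMP  NZCV=0000
1: ✓ MOVGE  r4←0xb8
2: · SUBCS
3: ✓ MOVGT  r1←0x6c
4: ✓ CMP  NZCV=0010
5: ✓ ADDNE  r1←0x54
6: ✓ MOVHI  r1←0xb1
7: ✓ CMP  NZCV=0011
8: ✓ ADDLE  r4←0xc9
9: · SUBCC

EXEC = [1,3,5,6,8]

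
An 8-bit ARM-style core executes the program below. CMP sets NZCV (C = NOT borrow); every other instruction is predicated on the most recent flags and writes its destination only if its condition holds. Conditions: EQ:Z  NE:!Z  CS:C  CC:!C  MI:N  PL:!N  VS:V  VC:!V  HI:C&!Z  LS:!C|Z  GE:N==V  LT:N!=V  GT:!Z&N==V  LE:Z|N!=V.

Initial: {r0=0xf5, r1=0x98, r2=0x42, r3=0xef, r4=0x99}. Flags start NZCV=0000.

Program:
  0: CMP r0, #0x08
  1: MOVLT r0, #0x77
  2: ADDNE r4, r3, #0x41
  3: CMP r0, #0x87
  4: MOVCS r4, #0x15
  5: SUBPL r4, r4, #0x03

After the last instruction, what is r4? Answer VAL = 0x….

VAL = 0x30

[0] flags=1010 → (cmp)
[1] flags=1010 LT?T → r0=0x77
[2] flags=1010 NE?T → r4=0x30
[3] flags=1001 → (cmp)
[4] flags=1001 CS?F → skip
[5] flags=1001 PL?F → skip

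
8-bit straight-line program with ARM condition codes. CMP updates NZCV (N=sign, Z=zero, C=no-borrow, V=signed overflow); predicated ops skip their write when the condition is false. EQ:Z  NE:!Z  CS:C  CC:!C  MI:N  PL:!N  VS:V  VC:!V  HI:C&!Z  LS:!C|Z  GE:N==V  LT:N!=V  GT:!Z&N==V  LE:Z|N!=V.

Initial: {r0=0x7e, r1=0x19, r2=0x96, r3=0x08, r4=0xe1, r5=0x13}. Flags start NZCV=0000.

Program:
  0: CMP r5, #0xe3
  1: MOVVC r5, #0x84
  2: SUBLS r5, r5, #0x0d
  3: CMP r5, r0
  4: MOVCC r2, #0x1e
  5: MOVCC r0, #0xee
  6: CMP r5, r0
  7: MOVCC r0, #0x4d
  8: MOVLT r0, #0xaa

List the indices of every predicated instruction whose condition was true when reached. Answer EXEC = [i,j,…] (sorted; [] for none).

EXEC = [1,2,4,5,7]

0: ✓ CMP  NZCV=0000
1: ✓ MOVVC  r5←0x84
2: ✓ SUBLS  r5←0x77
3: ✓ CMP  NZCV=1000
4: ✓ MOVCC  r2←0x1e
5: ✓ MOVCC  r0←0xee
6: ✓ CMP  NZCV=1001
7: ✓ MOVCC  r0←0x4d
8: · MOVLT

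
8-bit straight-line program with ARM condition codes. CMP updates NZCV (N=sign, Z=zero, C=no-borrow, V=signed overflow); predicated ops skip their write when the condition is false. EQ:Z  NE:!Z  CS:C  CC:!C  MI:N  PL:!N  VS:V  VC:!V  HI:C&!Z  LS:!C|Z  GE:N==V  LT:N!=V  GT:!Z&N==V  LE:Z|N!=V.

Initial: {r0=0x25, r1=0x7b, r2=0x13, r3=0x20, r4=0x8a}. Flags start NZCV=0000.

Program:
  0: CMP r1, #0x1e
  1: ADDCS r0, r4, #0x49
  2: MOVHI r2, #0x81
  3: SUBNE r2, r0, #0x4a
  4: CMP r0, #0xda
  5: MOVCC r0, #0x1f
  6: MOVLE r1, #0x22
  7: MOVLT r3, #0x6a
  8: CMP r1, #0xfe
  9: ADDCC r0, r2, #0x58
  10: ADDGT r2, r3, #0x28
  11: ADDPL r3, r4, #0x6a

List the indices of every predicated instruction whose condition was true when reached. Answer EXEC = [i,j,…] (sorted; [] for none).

EXEC = [1,2,3,5,6,7,9,10,11]

0: ✓ CMP  NZCV=0010
1: ✓ ADDCS  r0←0xd3
2: ✓ MOVHI  r2←0x81
3: ✓ SUBNE  r2←0x89
4: ✓ CMP  NZCV=1000
5: ✓ MOVCC  r0←0x1f
6: ✓ MOVLE  r1←0x22
7: ✓ MOVLT  r3←0x6a
8: ✓ CMP  NZCV=0000
9: ✓ ADDCC  r0←0xe1
10: ✓ ADDGT  r2←0x92
11: ✓ ADDPL  r3←0xf4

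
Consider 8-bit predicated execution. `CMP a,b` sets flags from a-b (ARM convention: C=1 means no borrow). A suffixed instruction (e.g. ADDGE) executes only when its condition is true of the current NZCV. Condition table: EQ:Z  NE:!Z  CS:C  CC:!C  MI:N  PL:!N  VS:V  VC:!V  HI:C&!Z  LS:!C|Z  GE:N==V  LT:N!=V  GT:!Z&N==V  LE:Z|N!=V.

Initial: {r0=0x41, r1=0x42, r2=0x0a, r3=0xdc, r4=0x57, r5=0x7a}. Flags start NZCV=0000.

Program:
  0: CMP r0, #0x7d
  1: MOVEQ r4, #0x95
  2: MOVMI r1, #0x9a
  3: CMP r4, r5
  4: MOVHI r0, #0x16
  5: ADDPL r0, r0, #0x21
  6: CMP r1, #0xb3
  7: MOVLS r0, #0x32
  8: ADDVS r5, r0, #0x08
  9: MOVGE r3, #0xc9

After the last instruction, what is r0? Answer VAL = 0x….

0: ✓ CMP  NZCV=1000
1: · MOVEQ
2: ✓ MOVMI  r1←0x9a
3: ✓ CMP  NZCV=1000
4: · MOVHI
5: · ADDPL
6: ✓ CMP  NZCV=1000
7: ✓ MOVLS  r0←0x32
8: · ADDVS
9: · MOVGE

VAL = 0x32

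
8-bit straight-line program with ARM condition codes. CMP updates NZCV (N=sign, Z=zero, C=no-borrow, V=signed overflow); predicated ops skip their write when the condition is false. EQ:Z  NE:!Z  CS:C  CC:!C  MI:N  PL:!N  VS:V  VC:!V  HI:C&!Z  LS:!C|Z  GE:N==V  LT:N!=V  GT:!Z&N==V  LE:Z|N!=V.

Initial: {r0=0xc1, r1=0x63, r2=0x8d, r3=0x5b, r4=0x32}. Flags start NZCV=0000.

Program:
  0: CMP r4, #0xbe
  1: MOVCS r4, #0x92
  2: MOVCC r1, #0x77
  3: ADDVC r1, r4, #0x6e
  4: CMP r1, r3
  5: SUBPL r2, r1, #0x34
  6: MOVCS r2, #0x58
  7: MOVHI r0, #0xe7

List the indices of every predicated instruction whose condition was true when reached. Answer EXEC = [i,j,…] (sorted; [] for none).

[0] flags=0000 → (cmp)
[1] flags=0000 CS?F → skip
[2] flags=0000 CC?T → r1=0x77
[3] flags=0000 VC?T → r1=0xa0
[4] flags=0011 → (cmp)
[5] flags=0011 PL?T → r2=0x6c
[6] flags=0011 CS?T → r2=0x58
[7] flags=0011 HI?T → r0=0xe7

EXEC = [2,3,5,6,7]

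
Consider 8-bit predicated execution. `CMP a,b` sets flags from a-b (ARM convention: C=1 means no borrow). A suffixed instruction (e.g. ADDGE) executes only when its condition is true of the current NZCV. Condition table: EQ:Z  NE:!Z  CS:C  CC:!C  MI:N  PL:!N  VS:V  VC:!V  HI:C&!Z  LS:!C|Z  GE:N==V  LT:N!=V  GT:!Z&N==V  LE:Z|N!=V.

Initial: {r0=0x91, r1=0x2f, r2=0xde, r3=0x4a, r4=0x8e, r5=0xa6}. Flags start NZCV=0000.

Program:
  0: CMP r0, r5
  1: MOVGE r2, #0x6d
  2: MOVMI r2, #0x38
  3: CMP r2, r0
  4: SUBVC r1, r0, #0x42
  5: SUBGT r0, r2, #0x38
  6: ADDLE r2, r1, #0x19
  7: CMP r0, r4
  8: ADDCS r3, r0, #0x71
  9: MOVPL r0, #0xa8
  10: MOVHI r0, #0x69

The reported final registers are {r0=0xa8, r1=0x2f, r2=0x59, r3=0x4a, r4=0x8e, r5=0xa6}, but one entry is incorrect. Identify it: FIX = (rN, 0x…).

[0] flags=1000 → (cmp)
[1] flags=1000 GE?F → skip
[2] flags=1000 MI?T → r2=0x38
[3] flags=1001 → (cmp)
[4] flags=1001 VC?F → skip
[5] flags=1001 GT?T → r0=0x00
[6] flags=1001 LE?F → skip
[7] flags=0000 → (cmp)
[8] flags=0000 CS?F → skip
[9] flags=0000 PL?T → r0=0xa8
[10] flags=0000 HI?F → skip

FIX = (r2, 0x38)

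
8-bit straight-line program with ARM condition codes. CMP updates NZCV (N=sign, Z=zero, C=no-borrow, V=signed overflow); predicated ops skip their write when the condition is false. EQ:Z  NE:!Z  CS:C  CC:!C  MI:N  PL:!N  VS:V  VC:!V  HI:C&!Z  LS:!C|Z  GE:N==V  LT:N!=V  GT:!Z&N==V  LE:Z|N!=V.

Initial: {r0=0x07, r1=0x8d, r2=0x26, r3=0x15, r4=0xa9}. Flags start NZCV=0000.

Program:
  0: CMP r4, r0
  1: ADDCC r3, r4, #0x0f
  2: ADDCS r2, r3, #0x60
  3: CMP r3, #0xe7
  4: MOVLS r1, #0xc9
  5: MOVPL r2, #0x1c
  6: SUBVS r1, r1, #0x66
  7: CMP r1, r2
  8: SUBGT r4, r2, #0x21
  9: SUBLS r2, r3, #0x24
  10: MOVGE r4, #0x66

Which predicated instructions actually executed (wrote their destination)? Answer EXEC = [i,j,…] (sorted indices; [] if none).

EXEC = [2,4,5]

0: ✓ CMP  NZCV=1010
1: · ADDCC
2: ✓ ADDCS  r2←0x75
3: ✓ CMP  NZCV=0000
4: ✓ MOVLS  r1←0xc9
5: ✓ MOVPL  r2←0x1c
6: · SUBVS
7: ✓ CMP  NZCV=1010
8: · SUBGT
9: · SUBLS
10: · MOVGE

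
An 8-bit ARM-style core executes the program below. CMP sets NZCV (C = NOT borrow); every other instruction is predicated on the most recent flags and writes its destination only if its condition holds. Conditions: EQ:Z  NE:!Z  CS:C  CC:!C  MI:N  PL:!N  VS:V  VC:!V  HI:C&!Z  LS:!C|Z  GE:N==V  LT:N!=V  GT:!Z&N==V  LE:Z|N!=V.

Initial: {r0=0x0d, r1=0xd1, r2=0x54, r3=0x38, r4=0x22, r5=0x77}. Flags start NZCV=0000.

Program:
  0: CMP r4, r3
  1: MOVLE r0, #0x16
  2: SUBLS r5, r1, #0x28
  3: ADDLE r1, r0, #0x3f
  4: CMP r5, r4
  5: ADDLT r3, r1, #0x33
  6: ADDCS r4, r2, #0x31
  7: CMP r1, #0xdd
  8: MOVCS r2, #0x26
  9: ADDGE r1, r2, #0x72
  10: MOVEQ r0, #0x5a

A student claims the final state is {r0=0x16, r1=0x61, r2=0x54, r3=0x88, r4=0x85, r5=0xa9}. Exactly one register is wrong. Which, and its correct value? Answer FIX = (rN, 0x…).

FIX = (r1, 0xc6)

0: ✓ CMP  NZCV=1000
1: ✓ MOVLE  r0←0x16
2: ✓ SUBLS  r5←0xa9
3: ✓ ADDLE  r1←0x55
4: ✓ CMP  NZCV=1010
5: ✓ ADDLT  r3←0x88
6: ✓ ADDCS  r4←0x85
7: ✓ CMP  NZCV=0000
8: · MOVCS
9: ✓ ADDGE  r1←0xc6
10: · MOVEQ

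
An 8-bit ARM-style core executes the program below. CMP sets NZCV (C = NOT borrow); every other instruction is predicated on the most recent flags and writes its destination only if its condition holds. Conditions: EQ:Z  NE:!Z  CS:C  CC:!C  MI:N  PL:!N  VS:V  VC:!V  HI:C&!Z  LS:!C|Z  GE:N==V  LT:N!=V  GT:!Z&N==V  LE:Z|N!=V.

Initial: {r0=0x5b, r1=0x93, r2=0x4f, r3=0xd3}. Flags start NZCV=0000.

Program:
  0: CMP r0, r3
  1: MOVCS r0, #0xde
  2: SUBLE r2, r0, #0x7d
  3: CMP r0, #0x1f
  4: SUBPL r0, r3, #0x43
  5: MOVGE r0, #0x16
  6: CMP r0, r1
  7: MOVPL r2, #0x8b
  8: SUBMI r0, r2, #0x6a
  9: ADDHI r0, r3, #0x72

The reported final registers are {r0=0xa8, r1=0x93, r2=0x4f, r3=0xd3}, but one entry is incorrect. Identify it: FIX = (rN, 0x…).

FIX = (r0, 0xe5)

0: ✓ CMP  NZCV=1001
1: · MOVCS
2: · SUBLE
3: ✓ CMP  NZCV=0010
4: ✓ SUBPL  r0←0x90
5: ✓ MOVGE  r0←0x16
6: ✓ CMP  NZCV=1001
7: · MOVPL
8: ✓ SUBMI  r0←0xe5
9: · ADDHI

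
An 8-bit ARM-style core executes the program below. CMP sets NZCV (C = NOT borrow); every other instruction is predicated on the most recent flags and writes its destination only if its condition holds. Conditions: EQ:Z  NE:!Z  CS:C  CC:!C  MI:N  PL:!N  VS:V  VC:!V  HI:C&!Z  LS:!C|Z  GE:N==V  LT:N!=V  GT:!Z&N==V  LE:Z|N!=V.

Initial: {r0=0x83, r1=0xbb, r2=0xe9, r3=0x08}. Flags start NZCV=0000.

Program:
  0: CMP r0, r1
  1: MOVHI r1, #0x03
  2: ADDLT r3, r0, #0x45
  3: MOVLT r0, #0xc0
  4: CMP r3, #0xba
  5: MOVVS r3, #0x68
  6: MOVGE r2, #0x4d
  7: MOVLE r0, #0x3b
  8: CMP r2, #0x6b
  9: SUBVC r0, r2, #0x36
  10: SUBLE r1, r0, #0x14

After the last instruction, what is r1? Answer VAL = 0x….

0: ✓ CMP  NZCV=1000
1: · MOVHI
2: ✓ ADDLT  r3←0xc8
3: ✓ MOVLT  r0←0xc0
4: ✓ CMP  NZCV=0010
5: · MOVVS
6: ✓ MOVGE  r2←0x4d
7: · MOVLE
8: ✓ CMP  NZCV=1000
9: ✓ SUBVC  r0←0x17
10: ✓ SUBLE  r1←0x03

VAL = 0x03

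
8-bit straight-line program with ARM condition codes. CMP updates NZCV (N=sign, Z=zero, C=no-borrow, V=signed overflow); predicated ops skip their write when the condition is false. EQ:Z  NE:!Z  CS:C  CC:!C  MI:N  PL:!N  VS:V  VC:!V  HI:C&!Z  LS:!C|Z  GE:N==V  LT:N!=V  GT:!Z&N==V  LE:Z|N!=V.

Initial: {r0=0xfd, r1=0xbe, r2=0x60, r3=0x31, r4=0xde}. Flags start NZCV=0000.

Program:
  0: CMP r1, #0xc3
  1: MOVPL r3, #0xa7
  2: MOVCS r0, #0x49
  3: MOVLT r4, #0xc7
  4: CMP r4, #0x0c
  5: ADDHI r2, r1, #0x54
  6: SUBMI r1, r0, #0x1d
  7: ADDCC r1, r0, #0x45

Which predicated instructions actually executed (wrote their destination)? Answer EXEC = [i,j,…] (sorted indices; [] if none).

EXEC = [3,5,6]

0: ✓ CMP  NZCV=1000
1: · MOVPL
2: · MOVCS
3: ✓ MOVLT  r4←0xc7
4: ✓ CMP  NZCV=1010
5: ✓ ADDHI  r2←0x12
6: ✓ SUBMI  r1←0xe0
7: · ADDCC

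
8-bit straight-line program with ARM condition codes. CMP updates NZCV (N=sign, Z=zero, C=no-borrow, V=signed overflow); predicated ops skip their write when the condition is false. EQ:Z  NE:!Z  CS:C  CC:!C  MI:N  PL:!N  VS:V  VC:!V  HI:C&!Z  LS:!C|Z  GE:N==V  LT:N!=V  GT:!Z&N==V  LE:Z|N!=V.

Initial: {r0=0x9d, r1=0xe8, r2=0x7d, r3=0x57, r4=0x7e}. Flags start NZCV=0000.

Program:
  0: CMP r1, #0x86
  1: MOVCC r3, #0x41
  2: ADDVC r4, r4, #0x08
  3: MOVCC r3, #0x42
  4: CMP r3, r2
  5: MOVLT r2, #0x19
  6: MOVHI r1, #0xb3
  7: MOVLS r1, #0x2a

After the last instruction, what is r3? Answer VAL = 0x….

VAL = 0x57

0: ✓ CMP  NZCV=0010
1: · MOVCC
2: ✓ ADDVC  r4←0x86
3: · MOVCC
4: ✓ CMP  NZCV=1000
5: ✓ MOVLT  r2←0x19
6: · MOVHI
7: ✓ MOVLS  r1←0x2a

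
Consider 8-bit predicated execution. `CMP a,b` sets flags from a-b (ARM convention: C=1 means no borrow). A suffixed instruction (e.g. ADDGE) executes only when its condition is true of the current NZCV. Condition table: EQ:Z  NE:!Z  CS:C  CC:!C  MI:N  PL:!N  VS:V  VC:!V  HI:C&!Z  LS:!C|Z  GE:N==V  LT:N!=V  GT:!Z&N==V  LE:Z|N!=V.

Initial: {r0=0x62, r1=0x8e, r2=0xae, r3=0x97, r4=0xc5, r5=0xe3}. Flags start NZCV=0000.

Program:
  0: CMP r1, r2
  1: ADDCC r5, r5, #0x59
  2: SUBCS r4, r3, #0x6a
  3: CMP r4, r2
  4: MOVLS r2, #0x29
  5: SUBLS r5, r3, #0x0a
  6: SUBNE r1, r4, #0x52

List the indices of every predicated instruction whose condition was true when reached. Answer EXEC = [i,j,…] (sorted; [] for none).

[0] flags=1000 → (cmp)
[1] flags=1000 CC?T → r5=0x3c
[2] flags=1000 CS?F → skip
[3] flags=0010 → (cmp)
[4] flags=0010 LS?F → skip
[5] flags=0010 LS?F → skip
[6] flags=0010 NE?T → r1=0x73

EXEC = [1,6]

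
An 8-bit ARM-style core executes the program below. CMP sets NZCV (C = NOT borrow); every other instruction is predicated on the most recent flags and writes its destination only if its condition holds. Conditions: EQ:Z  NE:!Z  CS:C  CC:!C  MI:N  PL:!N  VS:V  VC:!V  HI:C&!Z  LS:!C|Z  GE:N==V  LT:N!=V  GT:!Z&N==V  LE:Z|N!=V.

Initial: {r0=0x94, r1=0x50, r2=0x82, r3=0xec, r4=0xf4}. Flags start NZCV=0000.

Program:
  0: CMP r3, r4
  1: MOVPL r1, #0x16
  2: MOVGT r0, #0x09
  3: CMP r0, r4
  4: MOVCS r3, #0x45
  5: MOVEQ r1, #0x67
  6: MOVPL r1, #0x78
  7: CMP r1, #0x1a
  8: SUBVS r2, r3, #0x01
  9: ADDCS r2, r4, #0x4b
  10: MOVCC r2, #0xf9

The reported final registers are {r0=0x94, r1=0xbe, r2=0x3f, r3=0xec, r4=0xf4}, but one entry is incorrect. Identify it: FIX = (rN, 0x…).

0: ✓ CMP  NZCV=1000
1: · MOVPL
2: · MOVGT
3: ✓ CMP  NZCV=1000
4: · MOVCS
5: · MOVEQ
6: · MOVPL
7: ✓ CMP  NZCV=0010
8: · SUBVS
9: ✓ ADDCS  r2←0x3f
10: · MOVCC

FIX = (r1, 0x50)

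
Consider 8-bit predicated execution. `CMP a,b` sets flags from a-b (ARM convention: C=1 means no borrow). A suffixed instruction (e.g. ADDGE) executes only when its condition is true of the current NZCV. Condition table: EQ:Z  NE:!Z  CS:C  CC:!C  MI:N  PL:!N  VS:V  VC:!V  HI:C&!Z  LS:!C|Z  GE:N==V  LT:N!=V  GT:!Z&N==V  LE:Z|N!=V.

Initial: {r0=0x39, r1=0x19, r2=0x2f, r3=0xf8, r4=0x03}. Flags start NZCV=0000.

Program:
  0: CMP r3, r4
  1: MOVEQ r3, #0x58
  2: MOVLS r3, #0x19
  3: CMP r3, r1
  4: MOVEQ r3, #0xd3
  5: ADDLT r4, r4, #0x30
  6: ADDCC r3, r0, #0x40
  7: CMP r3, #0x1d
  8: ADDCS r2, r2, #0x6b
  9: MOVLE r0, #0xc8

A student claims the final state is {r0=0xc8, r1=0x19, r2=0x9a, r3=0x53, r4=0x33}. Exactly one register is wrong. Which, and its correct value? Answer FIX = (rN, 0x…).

FIX = (r3, 0xf8)

[0] flags=1010 → (cmp)
[1] flags=1010 EQ?F → skip
[2] flags=1010 LS?F → skip
[3] flags=1010 → (cmp)
[4] flags=1010 EQ?F → skip
[5] flags=1010 LT?T → r4=0x33
[6] flags=1010 CC?F → skip
[7] flags=1010 → (cmp)
[8] flags=1010 CS?T → r2=0x9a
[9] flags=1010 LE?T → r0=0xc8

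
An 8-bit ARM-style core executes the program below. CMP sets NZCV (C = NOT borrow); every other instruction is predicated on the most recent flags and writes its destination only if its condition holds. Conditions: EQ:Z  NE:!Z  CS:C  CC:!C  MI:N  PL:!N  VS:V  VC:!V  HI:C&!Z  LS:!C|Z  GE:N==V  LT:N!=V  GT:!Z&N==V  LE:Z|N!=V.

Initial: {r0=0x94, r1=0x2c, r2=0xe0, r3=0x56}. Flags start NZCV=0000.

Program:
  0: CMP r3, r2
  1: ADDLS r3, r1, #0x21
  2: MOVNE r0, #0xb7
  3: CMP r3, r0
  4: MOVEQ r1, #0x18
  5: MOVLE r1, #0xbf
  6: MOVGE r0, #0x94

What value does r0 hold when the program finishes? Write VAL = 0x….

[0] flags=0000 → (cmp)
[1] flags=0000 LS?T → r3=0x4d
[2] flags=0000 NE?T → r0=0xb7
[3] flags=1001 → (cmp)
[4] flags=1001 EQ?F → skip
[5] flags=1001 LE?F → skip
[6] flags=1001 GE?T → r0=0x94

VAL = 0x94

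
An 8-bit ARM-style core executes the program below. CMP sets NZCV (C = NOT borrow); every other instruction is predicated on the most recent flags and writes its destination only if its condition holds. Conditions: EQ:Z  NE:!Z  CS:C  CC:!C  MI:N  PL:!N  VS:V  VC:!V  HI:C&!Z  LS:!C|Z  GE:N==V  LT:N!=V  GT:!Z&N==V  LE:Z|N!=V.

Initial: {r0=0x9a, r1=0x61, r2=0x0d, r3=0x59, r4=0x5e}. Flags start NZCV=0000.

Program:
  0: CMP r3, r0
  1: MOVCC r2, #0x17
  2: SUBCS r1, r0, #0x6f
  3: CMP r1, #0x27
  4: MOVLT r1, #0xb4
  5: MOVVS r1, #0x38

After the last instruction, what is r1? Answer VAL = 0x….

VAL = 0x61

0: ✓ CMP  NZCV=1001
1: ✓ MOVCC  r2←0x17
2: · SUBCS
3: ✓ CMP  NZCV=0010
4: · MOVLT
5: · MOVVS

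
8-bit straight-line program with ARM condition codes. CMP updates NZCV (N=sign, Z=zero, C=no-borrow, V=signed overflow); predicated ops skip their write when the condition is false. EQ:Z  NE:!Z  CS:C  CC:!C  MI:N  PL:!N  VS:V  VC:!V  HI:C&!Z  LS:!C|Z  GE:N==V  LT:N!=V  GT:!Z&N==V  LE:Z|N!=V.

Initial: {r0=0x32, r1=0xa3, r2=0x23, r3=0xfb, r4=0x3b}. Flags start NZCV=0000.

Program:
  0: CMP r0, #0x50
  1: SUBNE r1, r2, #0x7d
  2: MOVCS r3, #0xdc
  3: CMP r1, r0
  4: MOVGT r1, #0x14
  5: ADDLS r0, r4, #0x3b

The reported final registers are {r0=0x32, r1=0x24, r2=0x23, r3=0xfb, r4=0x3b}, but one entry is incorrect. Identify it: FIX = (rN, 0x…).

0: ✓ CMP  NZCV=1000
1: ✓ SUBNE  r1←0xa6
2: · MOVCS
3: ✓ CMP  NZCV=0011
4: · MOVGT
5: · ADDLS

FIX = (r1, 0xa6)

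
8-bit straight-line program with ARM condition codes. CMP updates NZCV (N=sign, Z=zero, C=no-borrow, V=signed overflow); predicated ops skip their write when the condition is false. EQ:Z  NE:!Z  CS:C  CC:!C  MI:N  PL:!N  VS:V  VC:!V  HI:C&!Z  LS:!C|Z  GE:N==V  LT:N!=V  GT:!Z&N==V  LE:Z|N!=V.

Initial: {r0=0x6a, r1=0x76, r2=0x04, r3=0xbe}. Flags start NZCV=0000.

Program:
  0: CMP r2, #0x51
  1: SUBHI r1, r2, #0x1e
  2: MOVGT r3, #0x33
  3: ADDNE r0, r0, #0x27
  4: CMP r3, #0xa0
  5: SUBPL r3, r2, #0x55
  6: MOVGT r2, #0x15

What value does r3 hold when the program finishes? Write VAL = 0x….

VAL = 0xaf

[0] flags=1000 → (cmp)
[1] flags=1000 HI?F → skip
[2] flags=1000 GT?F → skip
[3] flags=1000 NE?T → r0=0x91
[4] flags=0010 → (cmp)
[5] flags=0010 PL?T → r3=0xaf
[6] flags=0010 GT?T → r2=0x15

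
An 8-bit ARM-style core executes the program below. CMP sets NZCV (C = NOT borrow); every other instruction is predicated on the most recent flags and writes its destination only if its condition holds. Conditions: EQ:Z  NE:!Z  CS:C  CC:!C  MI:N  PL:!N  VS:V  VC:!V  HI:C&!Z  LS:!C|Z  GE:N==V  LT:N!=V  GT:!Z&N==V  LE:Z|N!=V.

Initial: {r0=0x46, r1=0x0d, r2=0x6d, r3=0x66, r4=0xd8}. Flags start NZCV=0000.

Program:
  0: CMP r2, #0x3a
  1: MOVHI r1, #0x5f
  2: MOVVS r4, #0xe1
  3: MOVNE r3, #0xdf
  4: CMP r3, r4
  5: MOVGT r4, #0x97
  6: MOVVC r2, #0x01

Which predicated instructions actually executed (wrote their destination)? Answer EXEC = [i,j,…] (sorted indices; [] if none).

[0] flags=0010 → (cmp)
[1] flags=0010 HI?T → r1=0x5f
[2] flags=0010 VS?F → skip
[3] flags=0010 NE?T → r3=0xdf
[4] flags=0010 → (cmp)
[5] flags=0010 GT?T → r4=0x97
[6] flags=0010 VC?T → r2=0x01

EXEC = [1,3,5,6]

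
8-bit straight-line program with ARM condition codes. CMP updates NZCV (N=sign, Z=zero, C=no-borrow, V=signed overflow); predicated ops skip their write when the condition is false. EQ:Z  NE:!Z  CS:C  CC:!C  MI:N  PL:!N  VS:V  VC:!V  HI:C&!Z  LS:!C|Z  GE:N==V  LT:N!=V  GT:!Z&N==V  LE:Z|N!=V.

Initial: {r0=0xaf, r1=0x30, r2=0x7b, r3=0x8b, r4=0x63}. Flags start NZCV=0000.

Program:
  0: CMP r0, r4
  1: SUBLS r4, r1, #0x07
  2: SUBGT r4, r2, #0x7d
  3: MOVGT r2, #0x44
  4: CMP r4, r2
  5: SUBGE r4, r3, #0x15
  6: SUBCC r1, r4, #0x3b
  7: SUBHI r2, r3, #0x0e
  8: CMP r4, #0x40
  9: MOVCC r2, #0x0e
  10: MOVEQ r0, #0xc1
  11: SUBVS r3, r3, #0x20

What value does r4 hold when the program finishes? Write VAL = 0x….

VAL = 0x63

[0] flags=0011 → (cmp)
[1] flags=0011 LS?F → skip
[2] flags=0011 GT?F → skip
[3] flags=0011 GT?F → skip
[4] flags=1000 → (cmp)
[5] flags=1000 GE?F → skip
[6] flags=1000 CC?T → r1=0x28
[7] flags=1000 HI?F → skip
[8] flags=0010 → (cmp)
[9] flags=0010 CC?F → skip
[10] flags=0010 EQ?F → skip
[11] flags=0010 VS?F → skip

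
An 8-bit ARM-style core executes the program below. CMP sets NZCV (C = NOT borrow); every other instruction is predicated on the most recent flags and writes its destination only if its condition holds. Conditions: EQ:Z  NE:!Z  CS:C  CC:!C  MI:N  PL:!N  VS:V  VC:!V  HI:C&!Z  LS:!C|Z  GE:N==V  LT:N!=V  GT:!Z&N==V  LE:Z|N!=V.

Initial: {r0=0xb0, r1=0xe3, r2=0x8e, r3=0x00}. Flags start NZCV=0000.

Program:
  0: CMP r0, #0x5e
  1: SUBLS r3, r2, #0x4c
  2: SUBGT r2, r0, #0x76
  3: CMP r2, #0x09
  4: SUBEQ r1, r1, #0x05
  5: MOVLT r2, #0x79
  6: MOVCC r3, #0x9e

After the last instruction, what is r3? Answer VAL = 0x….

VAL = 0x00

0: ✓ CMP  NZCV=0011
1: · SUBLS
2: · SUBGT
3: ✓ CMP  NZCV=1010
4: · SUBEQ
5: ✓ MOVLT  r2←0x79
6: · MOVCC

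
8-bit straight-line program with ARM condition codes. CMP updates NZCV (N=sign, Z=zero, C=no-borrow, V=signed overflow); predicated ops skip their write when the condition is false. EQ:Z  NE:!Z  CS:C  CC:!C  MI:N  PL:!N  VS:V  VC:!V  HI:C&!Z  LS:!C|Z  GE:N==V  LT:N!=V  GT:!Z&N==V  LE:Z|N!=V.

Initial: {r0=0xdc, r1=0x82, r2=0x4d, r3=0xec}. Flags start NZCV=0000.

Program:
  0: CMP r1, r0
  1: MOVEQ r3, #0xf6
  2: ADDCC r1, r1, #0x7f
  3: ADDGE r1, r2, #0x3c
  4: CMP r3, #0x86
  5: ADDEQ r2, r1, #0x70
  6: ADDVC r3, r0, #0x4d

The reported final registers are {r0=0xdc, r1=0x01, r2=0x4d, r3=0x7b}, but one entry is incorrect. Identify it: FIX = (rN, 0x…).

FIX = (r3, 0x29)

[0] flags=1000 → (cmp)
[1] flags=1000 EQ?F → skip
[2] flags=1000 CC?T → r1=0x01
[3] flags=1000 GE?F → skip
[4] flags=0010 → (cmp)
[5] flags=0010 EQ?F → skip
[6] flags=0010 VC?T → r3=0x29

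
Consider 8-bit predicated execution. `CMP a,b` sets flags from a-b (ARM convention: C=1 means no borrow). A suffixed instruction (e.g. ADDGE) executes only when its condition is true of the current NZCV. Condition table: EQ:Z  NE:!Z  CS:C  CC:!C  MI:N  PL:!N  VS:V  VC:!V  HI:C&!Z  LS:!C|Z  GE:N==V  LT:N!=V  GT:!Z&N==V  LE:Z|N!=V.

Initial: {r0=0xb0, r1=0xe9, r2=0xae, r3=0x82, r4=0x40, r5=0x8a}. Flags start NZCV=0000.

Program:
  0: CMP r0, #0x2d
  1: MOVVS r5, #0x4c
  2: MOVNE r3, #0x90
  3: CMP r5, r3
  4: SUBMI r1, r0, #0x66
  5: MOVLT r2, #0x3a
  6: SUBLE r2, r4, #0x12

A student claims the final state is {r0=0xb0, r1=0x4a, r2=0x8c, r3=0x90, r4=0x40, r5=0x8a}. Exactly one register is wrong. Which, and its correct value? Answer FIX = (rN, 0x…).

0: ✓ CMP  NZCV=1010
1: · MOVVS
2: ✓ MOVNE  r3←0x90
3: ✓ CMP  NZCV=1000
4: ✓ SUBMI  r1←0x4a
5: ✓ MOVLT  r2←0x3a
6: ✓ SUBLE  r2←0x2e

FIX = (r2, 0x2e)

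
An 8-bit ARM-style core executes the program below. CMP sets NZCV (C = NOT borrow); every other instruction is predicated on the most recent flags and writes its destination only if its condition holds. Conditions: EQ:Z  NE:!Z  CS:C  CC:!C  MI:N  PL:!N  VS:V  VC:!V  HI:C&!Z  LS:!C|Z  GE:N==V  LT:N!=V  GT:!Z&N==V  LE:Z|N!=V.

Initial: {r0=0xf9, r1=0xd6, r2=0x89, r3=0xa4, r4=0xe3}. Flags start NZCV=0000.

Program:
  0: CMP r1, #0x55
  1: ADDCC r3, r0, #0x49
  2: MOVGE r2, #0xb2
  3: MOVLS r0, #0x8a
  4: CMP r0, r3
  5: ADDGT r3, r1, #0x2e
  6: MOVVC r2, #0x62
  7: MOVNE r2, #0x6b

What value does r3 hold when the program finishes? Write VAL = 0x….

[0] flags=1010 → (cmp)
[1] flags=1010 CC?F → skip
[2] flags=1010 GE?F → skip
[3] flags=1010 LS?F → skip
[4] flags=0010 → (cmp)
[5] flags=0010 GT?T → r3=0x04
[6] flags=0010 VC?T → r2=0x62
[7] flags=0010 NE?T → r2=0x6b

VAL = 0x04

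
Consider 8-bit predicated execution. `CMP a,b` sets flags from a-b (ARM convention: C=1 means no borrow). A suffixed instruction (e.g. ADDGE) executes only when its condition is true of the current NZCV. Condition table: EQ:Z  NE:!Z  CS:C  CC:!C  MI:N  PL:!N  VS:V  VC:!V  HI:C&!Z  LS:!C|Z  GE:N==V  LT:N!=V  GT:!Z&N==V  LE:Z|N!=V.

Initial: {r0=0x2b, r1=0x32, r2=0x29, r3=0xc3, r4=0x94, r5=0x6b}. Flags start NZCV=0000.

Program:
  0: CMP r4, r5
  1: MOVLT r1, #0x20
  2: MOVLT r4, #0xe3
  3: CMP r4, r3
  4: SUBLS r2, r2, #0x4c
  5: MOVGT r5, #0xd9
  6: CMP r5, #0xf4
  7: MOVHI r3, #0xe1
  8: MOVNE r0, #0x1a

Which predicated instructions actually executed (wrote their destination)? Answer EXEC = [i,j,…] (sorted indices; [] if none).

0: ✓ CMP  NZCV=0011
1: ✓ MOVLT  r1←0x20
2: ✓ MOVLT  r4←0xe3
3: ✓ CMP  NZCV=0010
4: · SUBLS
5: ✓ MOVGT  r5←0xd9
6: ✓ CMP  NZCV=1000
7: · MOVHI
8: ✓ MOVNE  r0←0x1a

EXEC = [1,2,5,8]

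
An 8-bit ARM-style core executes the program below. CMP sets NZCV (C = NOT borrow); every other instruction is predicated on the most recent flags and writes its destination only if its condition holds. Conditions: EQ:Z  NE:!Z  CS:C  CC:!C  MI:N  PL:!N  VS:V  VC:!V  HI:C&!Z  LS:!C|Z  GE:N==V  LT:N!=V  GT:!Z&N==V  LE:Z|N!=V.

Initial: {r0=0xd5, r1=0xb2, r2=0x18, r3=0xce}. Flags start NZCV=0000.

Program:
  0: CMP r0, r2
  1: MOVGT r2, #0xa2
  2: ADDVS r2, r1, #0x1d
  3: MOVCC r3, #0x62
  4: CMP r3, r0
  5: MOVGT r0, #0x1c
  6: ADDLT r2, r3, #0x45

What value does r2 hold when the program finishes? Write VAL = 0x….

[0] flags=1010 → (cmp)
[1] flags=1010 GT?F → skip
[2] flags=1010 VS?F → skip
[3] flags=1010 CC?F → skip
[4] flags=1000 → (cmp)
[5] flags=1000 GT?F → skip
[6] flags=1000 LT?T → r2=0x13

VAL = 0x13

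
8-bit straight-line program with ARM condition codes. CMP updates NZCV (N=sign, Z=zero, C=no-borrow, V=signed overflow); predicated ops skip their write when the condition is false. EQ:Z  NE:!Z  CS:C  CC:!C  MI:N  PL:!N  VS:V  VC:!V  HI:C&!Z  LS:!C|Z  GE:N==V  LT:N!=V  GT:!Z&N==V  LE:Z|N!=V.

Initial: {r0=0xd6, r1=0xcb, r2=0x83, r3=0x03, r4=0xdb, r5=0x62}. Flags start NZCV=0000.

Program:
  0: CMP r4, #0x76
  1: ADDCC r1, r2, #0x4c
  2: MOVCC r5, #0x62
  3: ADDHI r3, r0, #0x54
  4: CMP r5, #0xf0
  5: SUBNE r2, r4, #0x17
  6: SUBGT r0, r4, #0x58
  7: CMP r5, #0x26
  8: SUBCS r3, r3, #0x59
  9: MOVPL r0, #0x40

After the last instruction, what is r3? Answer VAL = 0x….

VAL = 0xd1

[0] flags=0011 → (cmp)
[1] flags=0011 CC?F → skip
[2] flags=0011 CC?F → skip
[3] flags=0011 HI?T → r3=0x2a
[4] flags=0000 → (cmp)
[5] flags=0000 NE?T → r2=0xc4
[6] flags=0000 GT?T → r0=0x83
[7] flags=0010 → (cmp)
[8] flags=0010 CS?T → r3=0xd1
[9] flags=0010 PL?T → r0=0x40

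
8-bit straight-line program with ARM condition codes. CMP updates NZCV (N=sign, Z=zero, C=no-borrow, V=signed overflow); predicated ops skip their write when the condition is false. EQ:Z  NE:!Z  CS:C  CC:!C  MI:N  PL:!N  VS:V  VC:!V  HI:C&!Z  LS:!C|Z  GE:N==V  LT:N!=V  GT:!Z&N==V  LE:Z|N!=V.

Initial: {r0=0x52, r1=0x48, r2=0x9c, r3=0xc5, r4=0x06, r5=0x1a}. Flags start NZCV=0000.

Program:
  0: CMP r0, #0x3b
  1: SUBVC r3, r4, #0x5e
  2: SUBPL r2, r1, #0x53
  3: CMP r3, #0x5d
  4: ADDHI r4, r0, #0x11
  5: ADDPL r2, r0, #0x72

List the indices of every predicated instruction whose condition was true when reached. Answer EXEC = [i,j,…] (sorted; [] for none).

[0] flags=0010 → (cmp)
[1] flags=0010 VC?T → r3=0xa8
[2] flags=0010 PL?T → r2=0xf5
[3] flags=0011 → (cmp)
[4] flags=0011 HI?T → r4=0x63
[5] flags=0011 PL?T → r2=0xc4

EXEC = [1,2,4,5]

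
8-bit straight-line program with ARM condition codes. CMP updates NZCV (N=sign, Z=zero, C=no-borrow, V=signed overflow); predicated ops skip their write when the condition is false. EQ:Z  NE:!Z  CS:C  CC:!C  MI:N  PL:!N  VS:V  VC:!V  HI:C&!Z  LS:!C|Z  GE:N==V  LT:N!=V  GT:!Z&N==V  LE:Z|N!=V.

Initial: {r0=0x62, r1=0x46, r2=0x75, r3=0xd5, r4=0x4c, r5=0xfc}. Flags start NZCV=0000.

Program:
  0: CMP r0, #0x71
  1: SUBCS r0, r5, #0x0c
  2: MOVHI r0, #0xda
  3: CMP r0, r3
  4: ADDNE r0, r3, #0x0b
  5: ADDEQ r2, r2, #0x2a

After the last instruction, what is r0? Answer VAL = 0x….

[0] flags=1000 → (cmp)
[1] flags=1000 CS?F → skip
[2] flags=1000 HI?F → skip
[3] flags=1001 → (cmp)
[4] flags=1001 NE?T → r0=0xe0
[5] flags=1001 EQ?F → skip

VAL = 0xe0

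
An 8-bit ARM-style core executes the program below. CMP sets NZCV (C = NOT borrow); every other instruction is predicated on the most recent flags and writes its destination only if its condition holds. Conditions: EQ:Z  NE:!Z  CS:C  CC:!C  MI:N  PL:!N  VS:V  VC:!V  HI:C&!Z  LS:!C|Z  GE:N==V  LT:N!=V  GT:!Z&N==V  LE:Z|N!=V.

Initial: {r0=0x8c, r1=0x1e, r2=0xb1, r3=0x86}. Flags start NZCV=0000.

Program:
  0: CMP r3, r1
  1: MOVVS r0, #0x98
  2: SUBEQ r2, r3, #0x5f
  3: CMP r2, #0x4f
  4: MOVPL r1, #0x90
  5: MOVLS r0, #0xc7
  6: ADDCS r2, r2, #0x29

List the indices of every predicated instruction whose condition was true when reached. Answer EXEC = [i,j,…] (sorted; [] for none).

0: ✓ CMP  NZCV=0011
1: ✓ MOVVS  r0←0x98
2: · SUBEQ
3: ✓ CMP  NZCV=0011
4: ✓ MOVPL  r1←0x90
5: · MOVLS
6: ✓ ADDCS  r2←0xda

EXEC = [1,4,6]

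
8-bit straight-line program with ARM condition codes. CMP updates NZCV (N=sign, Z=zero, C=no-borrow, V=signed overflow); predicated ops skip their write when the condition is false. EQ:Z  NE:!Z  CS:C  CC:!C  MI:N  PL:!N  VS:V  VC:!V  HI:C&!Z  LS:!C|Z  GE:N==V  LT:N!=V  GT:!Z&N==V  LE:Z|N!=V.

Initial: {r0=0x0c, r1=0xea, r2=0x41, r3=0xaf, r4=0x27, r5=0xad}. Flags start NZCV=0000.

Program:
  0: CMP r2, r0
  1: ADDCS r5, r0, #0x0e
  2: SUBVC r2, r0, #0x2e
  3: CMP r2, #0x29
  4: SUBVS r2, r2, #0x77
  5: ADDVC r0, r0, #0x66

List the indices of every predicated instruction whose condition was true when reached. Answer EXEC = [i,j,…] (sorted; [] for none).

0: ✓ CMP  NZCV=0010
1: ✓ ADDCS  r5←0x1a
2: ✓ SUBVC  r2←0xde
3: ✓ CMP  NZCV=1010
4: · SUBVS
5: ✓ ADDVC  r0←0x72

EXEC = [1,2,5]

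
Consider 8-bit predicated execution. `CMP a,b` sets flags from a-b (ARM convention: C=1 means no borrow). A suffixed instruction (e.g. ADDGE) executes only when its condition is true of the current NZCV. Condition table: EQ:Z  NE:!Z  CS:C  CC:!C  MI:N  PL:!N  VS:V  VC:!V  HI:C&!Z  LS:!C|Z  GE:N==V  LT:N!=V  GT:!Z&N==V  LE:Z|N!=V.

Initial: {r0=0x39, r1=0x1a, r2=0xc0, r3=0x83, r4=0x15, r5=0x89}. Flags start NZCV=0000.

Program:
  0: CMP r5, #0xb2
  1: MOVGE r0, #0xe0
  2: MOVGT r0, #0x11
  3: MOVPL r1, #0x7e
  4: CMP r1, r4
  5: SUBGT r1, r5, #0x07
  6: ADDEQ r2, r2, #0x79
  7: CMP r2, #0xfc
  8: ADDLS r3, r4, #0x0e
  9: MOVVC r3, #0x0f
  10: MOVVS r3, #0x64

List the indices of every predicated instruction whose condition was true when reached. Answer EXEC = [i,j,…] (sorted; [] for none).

[0] flags=1000 → (cmp)
[1] flags=1000 GE?F → skip
[2] flags=1000 GT?F → skip
[3] flags=1000 PL?F → skip
[4] flags=0010 → (cmp)
[5] flags=0010 GT?T → r1=0x82
[6] flags=0010 EQ?F → skip
[7] flags=1000 → (cmp)
[8] flags=1000 LS?T → r3=0x23
[9] flags=1000 VC?T → r3=0x0f
[10] flags=1000 VS?F → skip

EXEC = [5,8,9]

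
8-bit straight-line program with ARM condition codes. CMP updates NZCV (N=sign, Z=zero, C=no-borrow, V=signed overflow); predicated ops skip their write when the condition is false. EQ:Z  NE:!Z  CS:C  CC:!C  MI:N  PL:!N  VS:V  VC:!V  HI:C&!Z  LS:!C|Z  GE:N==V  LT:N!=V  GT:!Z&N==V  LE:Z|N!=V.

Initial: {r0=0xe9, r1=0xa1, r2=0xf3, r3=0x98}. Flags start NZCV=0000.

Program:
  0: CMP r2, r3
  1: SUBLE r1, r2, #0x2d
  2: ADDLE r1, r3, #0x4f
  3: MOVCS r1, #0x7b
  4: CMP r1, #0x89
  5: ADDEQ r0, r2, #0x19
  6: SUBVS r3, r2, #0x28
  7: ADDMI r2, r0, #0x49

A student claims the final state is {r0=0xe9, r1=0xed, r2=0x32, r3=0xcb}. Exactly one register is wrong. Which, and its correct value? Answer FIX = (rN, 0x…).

FIX = (r1, 0x7b)

0: ✓ CMP  NZCV=0010
1: · SUBLE
2: · ADDLE
3: ✓ MOVCS  r1←0x7b
4: ✓ CMP  NZCV=1001
5: · ADDEQ
6: ✓ SUBVS  r3←0xcb
7: ✓ ADDMI  r2←0x32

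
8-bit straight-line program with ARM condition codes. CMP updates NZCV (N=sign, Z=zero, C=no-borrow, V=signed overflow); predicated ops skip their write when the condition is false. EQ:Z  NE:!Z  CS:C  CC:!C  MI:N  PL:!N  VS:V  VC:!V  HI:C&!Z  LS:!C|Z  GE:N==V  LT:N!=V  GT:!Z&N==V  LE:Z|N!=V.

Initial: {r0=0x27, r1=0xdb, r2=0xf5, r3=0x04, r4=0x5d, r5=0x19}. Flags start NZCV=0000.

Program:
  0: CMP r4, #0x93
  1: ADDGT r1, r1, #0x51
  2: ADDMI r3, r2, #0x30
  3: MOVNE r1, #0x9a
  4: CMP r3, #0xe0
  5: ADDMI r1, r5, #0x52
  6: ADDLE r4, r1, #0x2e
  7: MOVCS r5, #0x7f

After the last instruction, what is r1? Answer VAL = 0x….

0: ✓ CMP  NZCV=1001
1: ✓ ADDGT  r1←0x2c
2: ✓ ADDMI  r3←0x25
3: ✓ MOVNE  r1←0x9a
4: ✓ CMP  NZCV=0000
5: · ADDMI
6: · ADDLE
7: · MOVCS

VAL = 0x9a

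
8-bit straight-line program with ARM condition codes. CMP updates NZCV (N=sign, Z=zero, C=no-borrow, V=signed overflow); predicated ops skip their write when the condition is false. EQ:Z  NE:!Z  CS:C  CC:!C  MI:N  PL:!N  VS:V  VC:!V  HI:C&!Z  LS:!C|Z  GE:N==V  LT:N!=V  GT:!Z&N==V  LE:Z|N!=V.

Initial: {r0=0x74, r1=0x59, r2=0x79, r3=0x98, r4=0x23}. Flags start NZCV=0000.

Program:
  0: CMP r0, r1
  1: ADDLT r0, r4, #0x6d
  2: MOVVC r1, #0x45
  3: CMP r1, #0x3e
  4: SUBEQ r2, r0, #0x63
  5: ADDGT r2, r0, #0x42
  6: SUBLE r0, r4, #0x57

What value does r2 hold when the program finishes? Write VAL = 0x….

VAL = 0xb6

[0] flags=0010 → (cmp)
[1] flags=0010 LT?F → skip
[2] flags=0010 VC?T → r1=0x45
[3] flags=0010 → (cmp)
[4] flags=0010 EQ?F → skip
[5] flags=0010 GT?T → r2=0xb6
[6] flags=0010 LE?F → skip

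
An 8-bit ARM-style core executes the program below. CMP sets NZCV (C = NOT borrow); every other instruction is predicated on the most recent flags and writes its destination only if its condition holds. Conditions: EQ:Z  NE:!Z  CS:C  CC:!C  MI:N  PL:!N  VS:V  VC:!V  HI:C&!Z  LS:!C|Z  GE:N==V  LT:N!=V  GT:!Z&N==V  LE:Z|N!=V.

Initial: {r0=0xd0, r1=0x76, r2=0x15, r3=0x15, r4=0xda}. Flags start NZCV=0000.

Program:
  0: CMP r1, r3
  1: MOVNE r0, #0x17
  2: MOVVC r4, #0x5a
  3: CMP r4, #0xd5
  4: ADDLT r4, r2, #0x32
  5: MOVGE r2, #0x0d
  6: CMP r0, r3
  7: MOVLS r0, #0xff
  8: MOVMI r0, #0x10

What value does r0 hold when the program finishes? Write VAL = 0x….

0: ✓ CMP  NZCV=0010
1: ✓ MOVNE  r0←0x17
2: ✓ MOVVC  r4←0x5a
3: ✓ CMP  NZCV=1001
4: · ADDLT
5: ✓ MOVGE  r2←0x0d
6: ✓ CMP  NZCV=0010
7: · MOVLS
8: · MOVMI

VAL = 0x17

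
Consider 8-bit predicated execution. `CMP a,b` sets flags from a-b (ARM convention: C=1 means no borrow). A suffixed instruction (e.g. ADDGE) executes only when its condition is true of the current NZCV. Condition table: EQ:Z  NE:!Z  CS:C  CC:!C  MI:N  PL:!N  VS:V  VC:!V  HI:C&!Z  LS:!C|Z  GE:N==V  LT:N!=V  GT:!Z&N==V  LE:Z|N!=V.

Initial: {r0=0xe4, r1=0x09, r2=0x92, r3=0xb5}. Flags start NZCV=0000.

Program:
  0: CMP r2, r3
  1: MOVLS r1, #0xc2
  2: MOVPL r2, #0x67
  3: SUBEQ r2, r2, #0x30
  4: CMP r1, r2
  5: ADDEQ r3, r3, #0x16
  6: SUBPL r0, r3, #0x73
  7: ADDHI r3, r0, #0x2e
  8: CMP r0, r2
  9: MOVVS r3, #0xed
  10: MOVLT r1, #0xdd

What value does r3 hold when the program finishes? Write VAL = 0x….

VAL = 0xed

0: ✓ CMP  NZCV=1000
1: ✓ MOVLS  r1←0xc2
2: · MOVPL
3: · SUBEQ
4: ✓ CMP  NZCV=0010
5: · ADDEQ
6: ✓ SUBPL  r0←0x42
7: ✓ ADDHI  r3←0x70
8: ✓ CMP  NZCV=1001
9: ✓ MOVVS  r3←0xed
10: · MOVLT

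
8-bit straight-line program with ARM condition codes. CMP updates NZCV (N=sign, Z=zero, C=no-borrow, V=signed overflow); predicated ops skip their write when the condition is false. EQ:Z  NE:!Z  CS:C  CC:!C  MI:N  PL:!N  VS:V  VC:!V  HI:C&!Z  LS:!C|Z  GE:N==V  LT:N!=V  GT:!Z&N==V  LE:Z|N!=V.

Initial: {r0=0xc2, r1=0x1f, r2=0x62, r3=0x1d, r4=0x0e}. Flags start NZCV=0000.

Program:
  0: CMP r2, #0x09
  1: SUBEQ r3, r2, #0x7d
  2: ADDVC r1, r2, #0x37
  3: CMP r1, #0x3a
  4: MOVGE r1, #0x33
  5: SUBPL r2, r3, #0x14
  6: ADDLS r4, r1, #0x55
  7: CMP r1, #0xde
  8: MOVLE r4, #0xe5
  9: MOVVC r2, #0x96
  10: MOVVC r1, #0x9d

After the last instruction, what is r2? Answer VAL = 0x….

VAL = 0x96

[0] flags=0010 → (cmp)
[1] flags=0010 EQ?F → skip
[2] flags=0010 VC?T → r1=0x99
[3] flags=0011 → (cmp)
[4] flags=0011 GE?F → skip
[5] flags=0011 PL?T → r2=0x09
[6] flags=0011 LS?F → skip
[7] flags=1000 → (cmp)
[8] flags=1000 LE?T → r4=0xe5
[9] flags=1000 VC?T → r2=0x96
[10] flags=1000 VC?T → r1=0x9d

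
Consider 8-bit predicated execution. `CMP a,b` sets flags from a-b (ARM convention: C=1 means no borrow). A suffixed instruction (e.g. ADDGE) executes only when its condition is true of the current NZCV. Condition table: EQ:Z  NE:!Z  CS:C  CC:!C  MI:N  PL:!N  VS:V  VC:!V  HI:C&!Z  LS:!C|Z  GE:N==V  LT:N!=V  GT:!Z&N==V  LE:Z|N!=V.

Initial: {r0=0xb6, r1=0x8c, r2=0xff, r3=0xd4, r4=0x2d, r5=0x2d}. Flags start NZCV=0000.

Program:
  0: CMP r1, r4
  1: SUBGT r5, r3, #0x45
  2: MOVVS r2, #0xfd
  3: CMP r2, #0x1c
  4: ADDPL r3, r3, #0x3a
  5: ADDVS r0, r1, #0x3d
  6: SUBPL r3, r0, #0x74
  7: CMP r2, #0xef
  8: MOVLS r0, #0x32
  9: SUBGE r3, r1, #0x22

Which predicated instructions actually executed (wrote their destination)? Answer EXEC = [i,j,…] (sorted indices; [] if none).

[0] flags=0011 → (cmp)
[1] flags=0011 GT?F → skip
[2] flags=0011 VS?T → r2=0xfd
[3] flags=1010 → (cmp)
[4] flags=1010 PL?F → skip
[5] flags=1010 VS?F → skip
[6] flags=1010 PL?F → skip
[7] flags=0010 → (cmp)
[8] flags=0010 LS?F → skip
[9] flags=0010 GE?T → r3=0x6a

EXEC = [2,9]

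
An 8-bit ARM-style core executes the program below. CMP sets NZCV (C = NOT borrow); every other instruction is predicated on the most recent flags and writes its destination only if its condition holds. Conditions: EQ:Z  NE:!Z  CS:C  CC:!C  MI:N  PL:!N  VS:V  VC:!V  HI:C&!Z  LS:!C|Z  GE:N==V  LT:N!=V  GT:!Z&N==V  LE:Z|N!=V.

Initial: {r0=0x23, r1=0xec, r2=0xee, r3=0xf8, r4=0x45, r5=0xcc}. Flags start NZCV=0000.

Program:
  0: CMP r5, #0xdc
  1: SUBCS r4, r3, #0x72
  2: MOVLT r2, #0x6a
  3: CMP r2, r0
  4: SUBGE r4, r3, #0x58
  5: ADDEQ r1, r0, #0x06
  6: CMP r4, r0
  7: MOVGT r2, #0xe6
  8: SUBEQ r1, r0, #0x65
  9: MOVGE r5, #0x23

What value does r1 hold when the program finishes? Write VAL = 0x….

[0] flags=1000 → (cmp)
[1] flags=1000 CS?F → skip
[2] flags=1000 LT?T → r2=0x6a
[3] flags=0010 → (cmp)
[4] flags=0010 GE?T → r4=0xa0
[5] flags=0010 EQ?F → skip
[6] flags=0011 → (cmp)
[7] flags=0011 GT?F → skip
[8] flags=0011 EQ?F → skip
[9] flags=0011 GE?F → skip

VAL = 0xec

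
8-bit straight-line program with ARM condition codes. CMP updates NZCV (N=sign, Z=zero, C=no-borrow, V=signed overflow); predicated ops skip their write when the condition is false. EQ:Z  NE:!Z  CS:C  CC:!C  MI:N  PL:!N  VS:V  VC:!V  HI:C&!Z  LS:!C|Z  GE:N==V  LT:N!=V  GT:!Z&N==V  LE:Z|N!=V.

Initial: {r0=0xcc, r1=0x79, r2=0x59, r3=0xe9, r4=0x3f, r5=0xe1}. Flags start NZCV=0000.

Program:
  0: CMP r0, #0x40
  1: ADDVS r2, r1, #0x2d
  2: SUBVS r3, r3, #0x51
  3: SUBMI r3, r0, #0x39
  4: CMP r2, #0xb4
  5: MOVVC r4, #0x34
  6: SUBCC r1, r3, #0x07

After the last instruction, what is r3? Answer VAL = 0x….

0: ✓ CMP  NZCV=1010
1: · ADDVS
2: · SUBVS
3: ✓ SUBMI  r3←0x93
4: ✓ CMP  NZCV=1001
5: · MOVVC
6: ✓ SUBCC  r1←0x8c

VAL = 0x93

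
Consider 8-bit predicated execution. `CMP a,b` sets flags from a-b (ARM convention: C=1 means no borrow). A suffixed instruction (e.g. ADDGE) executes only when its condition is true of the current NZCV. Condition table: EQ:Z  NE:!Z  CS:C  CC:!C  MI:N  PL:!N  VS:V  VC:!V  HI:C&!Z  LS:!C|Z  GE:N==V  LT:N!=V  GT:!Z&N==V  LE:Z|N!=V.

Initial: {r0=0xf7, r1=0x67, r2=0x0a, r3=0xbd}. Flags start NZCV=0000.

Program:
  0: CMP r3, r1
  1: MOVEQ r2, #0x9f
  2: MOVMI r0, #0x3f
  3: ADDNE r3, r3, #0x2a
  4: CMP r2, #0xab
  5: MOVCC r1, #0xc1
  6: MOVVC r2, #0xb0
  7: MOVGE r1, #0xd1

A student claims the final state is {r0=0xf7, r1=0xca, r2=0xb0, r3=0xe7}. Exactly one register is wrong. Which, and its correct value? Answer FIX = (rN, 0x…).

FIX = (r1, 0xd1)

0: ✓ CMP  NZCV=0011
1: · MOVEQ
2: · MOVMI
3: ✓ ADDNE  r3←0xe7
4: ✓ CMP  NZCV=0000
5: ✓ MOVCC  r1←0xc1
6: ✓ MOVVC  r2←0xb0
7: ✓ MOVGE  r1←0xd1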